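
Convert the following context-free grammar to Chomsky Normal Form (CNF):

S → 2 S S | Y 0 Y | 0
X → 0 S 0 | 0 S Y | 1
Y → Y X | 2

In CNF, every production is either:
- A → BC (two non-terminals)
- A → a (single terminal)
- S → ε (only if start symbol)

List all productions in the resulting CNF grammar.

T2 → 2; T0 → 0; S → 0; X → 1; Y → 2; S → T2 X0; X0 → S S; S → Y X1; X1 → T0 Y; X → T0 X2; X2 → S T0; X → T0 X3; X3 → S Y; Y → Y X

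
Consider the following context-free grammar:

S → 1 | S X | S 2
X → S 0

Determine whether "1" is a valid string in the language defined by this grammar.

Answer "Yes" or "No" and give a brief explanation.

Yes - a valid derivation exists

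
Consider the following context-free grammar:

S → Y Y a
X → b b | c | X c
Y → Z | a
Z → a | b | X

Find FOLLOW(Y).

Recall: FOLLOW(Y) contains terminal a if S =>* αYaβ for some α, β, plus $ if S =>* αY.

We compute FOLLOW(Y) using the standard algorithm.
FOLLOW(S) starts with {$}.
FIRST(S) = {a, b, c}
FIRST(X) = {b, c}
FIRST(Y) = {a, b, c}
FIRST(Z) = {a, b, c}
FOLLOW(S) = {$}
FOLLOW(X) = {a, b, c}
FOLLOW(Y) = {a, b, c}
FOLLOW(Z) = {a, b, c}
Therefore, FOLLOW(Y) = {a, b, c}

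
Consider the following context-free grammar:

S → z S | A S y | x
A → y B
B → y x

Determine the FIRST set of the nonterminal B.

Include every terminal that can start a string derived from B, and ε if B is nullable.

We compute FIRST(B) using the standard algorithm.
FIRST(A) = {y}
FIRST(B) = {y}
FIRST(S) = {x, y, z}
Therefore, FIRST(B) = {y}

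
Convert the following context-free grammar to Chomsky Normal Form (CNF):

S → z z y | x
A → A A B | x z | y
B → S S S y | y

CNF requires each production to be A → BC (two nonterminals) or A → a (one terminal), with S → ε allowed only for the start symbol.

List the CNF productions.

TZ → z; TY → y; S → x; TX → x; A → y; B → y; S → TZ X0; X0 → TZ TY; A → A X1; X1 → A B; A → TX TZ; B → S X2; X2 → S X3; X3 → S TY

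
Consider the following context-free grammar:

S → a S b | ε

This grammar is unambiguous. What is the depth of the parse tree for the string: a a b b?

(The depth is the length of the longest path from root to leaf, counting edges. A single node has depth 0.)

3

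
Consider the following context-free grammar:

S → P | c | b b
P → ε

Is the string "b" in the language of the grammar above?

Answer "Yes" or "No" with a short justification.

No - no valid derivation exists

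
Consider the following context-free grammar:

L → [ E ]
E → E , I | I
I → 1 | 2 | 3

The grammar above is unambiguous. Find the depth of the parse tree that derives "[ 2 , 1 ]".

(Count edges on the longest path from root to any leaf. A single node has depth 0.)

4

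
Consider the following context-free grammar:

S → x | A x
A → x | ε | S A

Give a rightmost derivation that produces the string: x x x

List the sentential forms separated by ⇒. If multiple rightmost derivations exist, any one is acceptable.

S ⇒ A x ⇒ S A x ⇒ S x x ⇒ x x x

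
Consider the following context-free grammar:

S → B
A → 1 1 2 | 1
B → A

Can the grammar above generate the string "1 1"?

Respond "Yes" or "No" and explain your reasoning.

No - no valid derivation exists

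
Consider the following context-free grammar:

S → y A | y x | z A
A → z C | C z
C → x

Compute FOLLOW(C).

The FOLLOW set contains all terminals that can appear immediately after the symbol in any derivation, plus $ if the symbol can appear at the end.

We compute FOLLOW(C) using the standard algorithm.
FOLLOW(S) starts with {$}.
FIRST(A) = {x, z}
FIRST(C) = {x}
FIRST(S) = {y, z}
FOLLOW(A) = {$}
FOLLOW(C) = {$, z}
FOLLOW(S) = {$}
Therefore, FOLLOW(C) = {$, z}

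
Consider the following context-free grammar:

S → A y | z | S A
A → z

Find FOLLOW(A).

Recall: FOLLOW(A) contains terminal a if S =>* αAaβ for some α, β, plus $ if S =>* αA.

We compute FOLLOW(A) using the standard algorithm.
FOLLOW(S) starts with {$}.
FIRST(A) = {z}
FIRST(S) = {z}
FOLLOW(A) = {$, y, z}
FOLLOW(S) = {$, z}
Therefore, FOLLOW(A) = {$, y, z}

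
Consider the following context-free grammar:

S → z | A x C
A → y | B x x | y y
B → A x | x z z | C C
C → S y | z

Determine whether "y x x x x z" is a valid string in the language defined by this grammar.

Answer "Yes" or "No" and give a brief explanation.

Yes - a valid derivation exists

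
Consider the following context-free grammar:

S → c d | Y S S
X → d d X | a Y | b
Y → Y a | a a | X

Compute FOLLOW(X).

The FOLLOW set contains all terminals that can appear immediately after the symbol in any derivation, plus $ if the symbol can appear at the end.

We compute FOLLOW(X) using the standard algorithm.
FOLLOW(S) starts with {$}.
FIRST(S) = {a, b, c, d}
FIRST(X) = {a, b, d}
FIRST(Y) = {a, b, d}
FOLLOW(S) = {$, a, b, c, d}
FOLLOW(X) = {a, b, c, d}
FOLLOW(Y) = {a, b, c, d}
Therefore, FOLLOW(X) = {a, b, c, d}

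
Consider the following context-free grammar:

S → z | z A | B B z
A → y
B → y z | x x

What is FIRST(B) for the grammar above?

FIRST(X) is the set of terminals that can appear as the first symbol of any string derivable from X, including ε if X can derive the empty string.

We compute FIRST(B) using the standard algorithm.
FIRST(A) = {y}
FIRST(B) = {x, y}
FIRST(S) = {x, y, z}
Therefore, FIRST(B) = {x, y}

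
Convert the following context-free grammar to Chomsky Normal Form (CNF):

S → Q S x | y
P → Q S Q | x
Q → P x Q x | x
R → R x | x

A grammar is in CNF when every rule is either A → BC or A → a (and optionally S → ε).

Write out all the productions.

TX → x; S → y; P → x; Q → x; R → x; S → Q X0; X0 → S TX; P → Q X1; X1 → S Q; Q → P X2; X2 → TX X3; X3 → Q TX; R → R TX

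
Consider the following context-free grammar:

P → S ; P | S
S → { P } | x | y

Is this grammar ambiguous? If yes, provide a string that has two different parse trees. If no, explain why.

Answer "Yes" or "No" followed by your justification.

No - the grammar is unambiguous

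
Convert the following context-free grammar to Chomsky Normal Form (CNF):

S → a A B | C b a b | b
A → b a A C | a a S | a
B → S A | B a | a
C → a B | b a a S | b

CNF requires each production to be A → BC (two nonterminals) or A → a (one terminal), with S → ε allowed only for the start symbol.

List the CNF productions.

TA → a; TB → b; S → b; A → a; B → a; C → b; S → TA X0; X0 → A B; S → C X1; X1 → TB X2; X2 → TA TB; A → TB X3; X3 → TA X4; X4 → A C; A → TA X5; X5 → TA S; B → S A; B → B TA; C → TA B; C → TB X6; X6 → TA X7; X7 → TA S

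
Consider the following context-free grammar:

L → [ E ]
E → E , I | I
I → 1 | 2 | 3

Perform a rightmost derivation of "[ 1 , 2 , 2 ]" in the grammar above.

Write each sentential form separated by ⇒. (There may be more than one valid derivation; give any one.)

L ⇒ [ E ] ⇒ [ E , I ] ⇒ [ E , 2 ] ⇒ [ E , I , 2 ] ⇒ [ E , 2 , 2 ] ⇒ [ I , 2 , 2 ] ⇒ [ 1 , 2 , 2 ]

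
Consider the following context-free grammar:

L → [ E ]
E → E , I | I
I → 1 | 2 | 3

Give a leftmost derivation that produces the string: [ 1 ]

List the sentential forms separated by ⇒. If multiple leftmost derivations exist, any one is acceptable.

L ⇒ [ E ] ⇒ [ I ] ⇒ [ 1 ]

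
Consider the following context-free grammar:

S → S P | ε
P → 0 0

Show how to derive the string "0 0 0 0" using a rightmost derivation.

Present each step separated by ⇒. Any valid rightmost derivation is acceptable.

S ⇒ S P ⇒ S 0 0 ⇒ S P 0 0 ⇒ S 0 0 0 0 ⇒ 0 0 0 0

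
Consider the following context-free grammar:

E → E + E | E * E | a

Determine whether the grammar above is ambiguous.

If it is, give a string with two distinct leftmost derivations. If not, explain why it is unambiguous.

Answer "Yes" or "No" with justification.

Yes - the string 'a * a + a + a + a' has two distinct leftmost derivations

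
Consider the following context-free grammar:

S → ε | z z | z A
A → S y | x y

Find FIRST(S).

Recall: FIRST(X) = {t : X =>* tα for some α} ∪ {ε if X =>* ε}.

We compute FIRST(S) using the standard algorithm.
FIRST(A) = {x, y, z}
FIRST(S) = {z, ε}
Therefore, FIRST(S) = {z, ε}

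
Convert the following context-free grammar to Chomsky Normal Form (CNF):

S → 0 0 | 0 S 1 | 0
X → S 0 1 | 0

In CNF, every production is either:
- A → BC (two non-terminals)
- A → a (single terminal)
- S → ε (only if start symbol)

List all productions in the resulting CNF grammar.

T0 → 0; T1 → 1; S → 0; X → 0; S → T0 T0; S → T0 X0; X0 → S T1; X → S X1; X1 → T0 T1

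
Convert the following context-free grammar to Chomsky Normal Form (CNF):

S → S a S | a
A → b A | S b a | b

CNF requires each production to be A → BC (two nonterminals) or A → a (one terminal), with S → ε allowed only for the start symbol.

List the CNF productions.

TA → a; S → a; TB → b; A → b; S → S X0; X0 → TA S; A → TB A; A → S X1; X1 → TB TA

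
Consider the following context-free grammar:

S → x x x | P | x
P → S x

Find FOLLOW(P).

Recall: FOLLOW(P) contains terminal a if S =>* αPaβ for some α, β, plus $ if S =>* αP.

We compute FOLLOW(P) using the standard algorithm.
FOLLOW(S) starts with {$}.
FIRST(P) = {x}
FIRST(S) = {x}
FOLLOW(P) = {$, x}
FOLLOW(S) = {$, x}
Therefore, FOLLOW(P) = {$, x}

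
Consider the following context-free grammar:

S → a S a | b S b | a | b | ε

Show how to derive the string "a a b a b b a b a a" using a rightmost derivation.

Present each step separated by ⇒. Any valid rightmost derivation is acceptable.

S ⇒ a S a ⇒ a a S a a ⇒ a a b S b a a ⇒ a a b a S a b a a ⇒ a a b a b S b a b a a ⇒ a a b a b b a b a a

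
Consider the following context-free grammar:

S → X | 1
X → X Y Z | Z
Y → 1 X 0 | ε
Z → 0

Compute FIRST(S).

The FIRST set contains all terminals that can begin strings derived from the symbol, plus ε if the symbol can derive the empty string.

We compute FIRST(S) using the standard algorithm.
FIRST(S) = {0, 1}
FIRST(X) = {0}
FIRST(Y) = {1, ε}
FIRST(Z) = {0}
Therefore, FIRST(S) = {0, 1}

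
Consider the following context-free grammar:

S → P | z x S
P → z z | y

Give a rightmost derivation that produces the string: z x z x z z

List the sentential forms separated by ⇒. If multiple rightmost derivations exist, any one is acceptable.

S ⇒ z x S ⇒ z x z x S ⇒ z x z x P ⇒ z x z x z z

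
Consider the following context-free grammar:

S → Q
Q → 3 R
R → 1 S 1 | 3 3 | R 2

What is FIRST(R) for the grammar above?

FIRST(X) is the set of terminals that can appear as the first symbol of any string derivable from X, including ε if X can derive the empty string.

We compute FIRST(R) using the standard algorithm.
FIRST(Q) = {3}
FIRST(R) = {1, 3}
FIRST(S) = {3}
Therefore, FIRST(R) = {1, 3}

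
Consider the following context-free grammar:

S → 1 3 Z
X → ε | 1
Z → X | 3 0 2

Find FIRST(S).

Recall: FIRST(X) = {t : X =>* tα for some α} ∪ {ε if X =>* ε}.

We compute FIRST(S) using the standard algorithm.
FIRST(S) = {1}
FIRST(X) = {1, ε}
FIRST(Z) = {1, 3, ε}
Therefore, FIRST(S) = {1}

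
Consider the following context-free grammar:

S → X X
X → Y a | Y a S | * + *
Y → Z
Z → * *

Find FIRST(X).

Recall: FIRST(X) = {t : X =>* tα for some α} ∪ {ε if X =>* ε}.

We compute FIRST(X) using the standard algorithm.
FIRST(S) = {*}
FIRST(X) = {*}
FIRST(Y) = {*}
FIRST(Z) = {*}
Therefore, FIRST(X) = {*}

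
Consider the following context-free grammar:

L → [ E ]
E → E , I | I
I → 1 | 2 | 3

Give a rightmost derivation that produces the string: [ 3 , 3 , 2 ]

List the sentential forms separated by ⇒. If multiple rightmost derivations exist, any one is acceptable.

L ⇒ [ E ] ⇒ [ E , I ] ⇒ [ E , 2 ] ⇒ [ E , I , 2 ] ⇒ [ E , 3 , 2 ] ⇒ [ I , 3 , 2 ] ⇒ [ 3 , 3 , 2 ]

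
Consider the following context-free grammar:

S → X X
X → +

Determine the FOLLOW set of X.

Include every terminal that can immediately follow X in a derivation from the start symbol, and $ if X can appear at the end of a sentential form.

We compute FOLLOW(X) using the standard algorithm.
FOLLOW(S) starts with {$}.
FIRST(S) = {+}
FIRST(X) = {+}
FOLLOW(S) = {$}
FOLLOW(X) = {$, +}
Therefore, FOLLOW(X) = {$, +}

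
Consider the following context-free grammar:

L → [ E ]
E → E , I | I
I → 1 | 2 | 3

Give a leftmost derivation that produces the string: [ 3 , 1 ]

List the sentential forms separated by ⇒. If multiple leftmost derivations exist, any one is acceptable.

L ⇒ [ E ] ⇒ [ E , I ] ⇒ [ I , I ] ⇒ [ 3 , I ] ⇒ [ 3 , 1 ]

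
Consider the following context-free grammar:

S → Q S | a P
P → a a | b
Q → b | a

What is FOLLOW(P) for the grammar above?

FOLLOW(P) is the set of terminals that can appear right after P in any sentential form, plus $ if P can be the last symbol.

We compute FOLLOW(P) using the standard algorithm.
FOLLOW(S) starts with {$}.
FIRST(P) = {a, b}
FIRST(Q) = {a, b}
FIRST(S) = {a, b}
FOLLOW(P) = {$}
FOLLOW(Q) = {a, b}
FOLLOW(S) = {$}
Therefore, FOLLOW(P) = {$}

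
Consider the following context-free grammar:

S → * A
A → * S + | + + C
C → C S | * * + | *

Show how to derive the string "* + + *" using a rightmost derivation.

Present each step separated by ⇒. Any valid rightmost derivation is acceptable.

S ⇒ * A ⇒ * + + C ⇒ * + + *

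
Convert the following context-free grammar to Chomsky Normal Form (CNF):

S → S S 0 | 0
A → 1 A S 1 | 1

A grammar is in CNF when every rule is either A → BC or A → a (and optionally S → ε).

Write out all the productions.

T0 → 0; S → 0; T1 → 1; A → 1; S → S X0; X0 → S T0; A → T1 X1; X1 → A X2; X2 → S T1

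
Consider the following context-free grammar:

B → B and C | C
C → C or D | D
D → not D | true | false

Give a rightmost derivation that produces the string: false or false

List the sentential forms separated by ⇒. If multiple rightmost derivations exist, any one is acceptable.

B ⇒ C ⇒ C or D ⇒ C or false ⇒ D or false ⇒ false or false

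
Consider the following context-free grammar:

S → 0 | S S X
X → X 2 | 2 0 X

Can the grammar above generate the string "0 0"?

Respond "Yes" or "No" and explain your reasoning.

No - no valid derivation exists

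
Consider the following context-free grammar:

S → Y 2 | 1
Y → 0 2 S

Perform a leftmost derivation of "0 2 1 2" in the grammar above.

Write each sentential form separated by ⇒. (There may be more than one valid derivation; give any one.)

S ⇒ Y 2 ⇒ 0 2 S 2 ⇒ 0 2 1 2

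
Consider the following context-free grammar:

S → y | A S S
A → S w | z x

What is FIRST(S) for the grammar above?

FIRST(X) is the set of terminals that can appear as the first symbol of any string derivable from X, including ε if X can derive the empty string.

We compute FIRST(S) using the standard algorithm.
FIRST(A) = {y, z}
FIRST(S) = {y, z}
Therefore, FIRST(S) = {y, z}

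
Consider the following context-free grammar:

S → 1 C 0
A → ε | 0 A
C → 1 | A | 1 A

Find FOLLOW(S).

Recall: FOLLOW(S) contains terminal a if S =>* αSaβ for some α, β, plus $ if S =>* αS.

We compute FOLLOW(S) using the standard algorithm.
FOLLOW(S) starts with {$}.
FIRST(A) = {0, ε}
FIRST(C) = {0, 1, ε}
FIRST(S) = {1}
FOLLOW(A) = {0}
FOLLOW(C) = {0}
FOLLOW(S) = {$}
Therefore, FOLLOW(S) = {$}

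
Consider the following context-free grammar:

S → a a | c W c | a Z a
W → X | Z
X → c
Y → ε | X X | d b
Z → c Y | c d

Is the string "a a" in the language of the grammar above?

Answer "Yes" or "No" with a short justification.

Yes - a valid derivation exists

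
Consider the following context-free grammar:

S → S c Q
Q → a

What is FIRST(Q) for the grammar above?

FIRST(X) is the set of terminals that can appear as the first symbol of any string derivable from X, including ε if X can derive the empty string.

We compute FIRST(Q) using the standard algorithm.
FIRST(Q) = {a}
FIRST(S) = {}
Therefore, FIRST(Q) = {a}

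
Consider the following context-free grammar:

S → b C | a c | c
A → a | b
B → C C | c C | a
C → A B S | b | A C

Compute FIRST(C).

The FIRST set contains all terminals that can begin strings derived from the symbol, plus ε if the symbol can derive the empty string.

We compute FIRST(C) using the standard algorithm.
FIRST(A) = {a, b}
FIRST(B) = {a, b, c}
FIRST(C) = {a, b}
FIRST(S) = {a, b, c}
Therefore, FIRST(C) = {a, b}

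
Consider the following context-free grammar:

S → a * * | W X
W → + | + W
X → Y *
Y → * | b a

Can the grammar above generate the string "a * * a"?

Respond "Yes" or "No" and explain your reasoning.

No - no valid derivation exists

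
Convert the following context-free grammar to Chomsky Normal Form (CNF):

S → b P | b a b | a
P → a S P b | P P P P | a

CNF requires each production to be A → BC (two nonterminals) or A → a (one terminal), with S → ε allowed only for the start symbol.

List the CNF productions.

TB → b; TA → a; S → a; P → a; S → TB P; S → TB X0; X0 → TA TB; P → TA X1; X1 → S X2; X2 → P TB; P → P X3; X3 → P X4; X4 → P P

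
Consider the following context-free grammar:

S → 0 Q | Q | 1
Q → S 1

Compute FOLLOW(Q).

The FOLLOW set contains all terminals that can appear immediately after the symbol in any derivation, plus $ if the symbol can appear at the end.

We compute FOLLOW(Q) using the standard algorithm.
FOLLOW(S) starts with {$}.
FIRST(Q) = {0, 1}
FIRST(S) = {0, 1}
FOLLOW(Q) = {$, 1}
FOLLOW(S) = {$, 1}
Therefore, FOLLOW(Q) = {$, 1}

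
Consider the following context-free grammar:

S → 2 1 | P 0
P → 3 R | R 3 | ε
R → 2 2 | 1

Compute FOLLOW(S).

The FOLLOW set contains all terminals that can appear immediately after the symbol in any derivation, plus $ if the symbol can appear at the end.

We compute FOLLOW(S) using the standard algorithm.
FOLLOW(S) starts with {$}.
FIRST(P) = {1, 2, 3, ε}
FIRST(R) = {1, 2}
FIRST(S) = {0, 1, 2, 3}
FOLLOW(P) = {0}
FOLLOW(R) = {0, 3}
FOLLOW(S) = {$}
Therefore, FOLLOW(S) = {$}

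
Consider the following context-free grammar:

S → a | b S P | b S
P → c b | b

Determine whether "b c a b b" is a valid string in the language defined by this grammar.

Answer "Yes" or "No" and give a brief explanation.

No - no valid derivation exists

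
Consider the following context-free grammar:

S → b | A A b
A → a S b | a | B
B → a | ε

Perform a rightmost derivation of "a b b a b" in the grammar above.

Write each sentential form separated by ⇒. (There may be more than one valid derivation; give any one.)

S ⇒ A A b ⇒ A a b ⇒ a S b a b ⇒ a b b a b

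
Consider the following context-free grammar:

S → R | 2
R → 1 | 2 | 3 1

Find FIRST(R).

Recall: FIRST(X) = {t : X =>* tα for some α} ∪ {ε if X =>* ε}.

We compute FIRST(R) using the standard algorithm.
FIRST(R) = {1, 2, 3}
FIRST(S) = {1, 2, 3}
Therefore, FIRST(R) = {1, 2, 3}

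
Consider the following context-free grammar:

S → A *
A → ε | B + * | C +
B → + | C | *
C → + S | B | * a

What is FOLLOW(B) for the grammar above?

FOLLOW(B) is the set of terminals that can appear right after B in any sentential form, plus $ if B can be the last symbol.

We compute FOLLOW(B) using the standard algorithm.
FOLLOW(S) starts with {$}.
FIRST(A) = {*, +, ε}
FIRST(B) = {*, +}
FIRST(C) = {*, +}
FIRST(S) = {*, +}
FOLLOW(A) = {*}
FOLLOW(B) = {+}
FOLLOW(C) = {+}
FOLLOW(S) = {$, +}
Therefore, FOLLOW(B) = {+}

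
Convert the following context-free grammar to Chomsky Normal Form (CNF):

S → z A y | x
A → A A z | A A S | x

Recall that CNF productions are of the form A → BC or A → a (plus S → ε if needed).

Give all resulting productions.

TZ → z; TY → y; S → x; A → x; S → TZ X0; X0 → A TY; A → A X1; X1 → A TZ; A → A X2; X2 → A S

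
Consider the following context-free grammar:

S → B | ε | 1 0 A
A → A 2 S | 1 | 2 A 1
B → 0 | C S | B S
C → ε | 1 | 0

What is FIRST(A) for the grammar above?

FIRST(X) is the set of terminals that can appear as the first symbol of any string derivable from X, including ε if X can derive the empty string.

We compute FIRST(A) using the standard algorithm.
FIRST(A) = {1, 2}
FIRST(B) = {0, 1, ε}
FIRST(C) = {0, 1, ε}
FIRST(S) = {0, 1, ε}
Therefore, FIRST(A) = {1, 2}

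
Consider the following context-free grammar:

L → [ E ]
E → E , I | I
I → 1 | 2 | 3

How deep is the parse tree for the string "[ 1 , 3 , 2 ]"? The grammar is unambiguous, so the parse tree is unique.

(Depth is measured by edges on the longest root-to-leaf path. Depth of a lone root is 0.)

5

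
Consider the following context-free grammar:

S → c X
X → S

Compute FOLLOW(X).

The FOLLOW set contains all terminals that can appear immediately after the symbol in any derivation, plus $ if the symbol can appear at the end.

We compute FOLLOW(X) using the standard algorithm.
FOLLOW(S) starts with {$}.
FIRST(S) = {c}
FIRST(X) = {c}
FOLLOW(S) = {$}
FOLLOW(X) = {$}
Therefore, FOLLOW(X) = {$}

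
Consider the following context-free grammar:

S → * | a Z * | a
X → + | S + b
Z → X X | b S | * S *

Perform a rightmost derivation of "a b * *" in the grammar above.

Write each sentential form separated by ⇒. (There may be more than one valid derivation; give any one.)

S ⇒ a Z * ⇒ a b S * ⇒ a b * *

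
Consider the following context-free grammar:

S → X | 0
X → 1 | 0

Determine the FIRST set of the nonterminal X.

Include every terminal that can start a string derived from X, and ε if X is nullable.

We compute FIRST(X) using the standard algorithm.
FIRST(S) = {0, 1}
FIRST(X) = {0, 1}
Therefore, FIRST(X) = {0, 1}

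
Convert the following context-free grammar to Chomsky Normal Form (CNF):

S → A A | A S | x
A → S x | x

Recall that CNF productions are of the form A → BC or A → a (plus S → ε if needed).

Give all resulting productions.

S → x; TX → x; A → x; S → A A; S → A S; A → S TX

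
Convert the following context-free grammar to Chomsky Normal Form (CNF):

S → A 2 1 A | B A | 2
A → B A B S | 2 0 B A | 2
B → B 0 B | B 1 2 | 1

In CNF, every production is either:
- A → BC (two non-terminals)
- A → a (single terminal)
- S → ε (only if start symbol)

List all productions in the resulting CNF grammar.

T2 → 2; T1 → 1; S → 2; T0 → 0; A → 2; B → 1; S → A X0; X0 → T2 X1; X1 → T1 A; S → B A; A → B X2; X2 → A X3; X3 → B S; A → T2 X4; X4 → T0 X5; X5 → B A; B → B X6; X6 → T0 B; B → B X7; X7 → T1 T2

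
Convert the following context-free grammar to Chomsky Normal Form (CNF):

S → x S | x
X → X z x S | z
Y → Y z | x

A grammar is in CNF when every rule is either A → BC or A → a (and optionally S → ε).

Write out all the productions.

TX → x; S → x; TZ → z; X → z; Y → x; S → TX S; X → X X0; X0 → TZ X1; X1 → TX S; Y → Y TZ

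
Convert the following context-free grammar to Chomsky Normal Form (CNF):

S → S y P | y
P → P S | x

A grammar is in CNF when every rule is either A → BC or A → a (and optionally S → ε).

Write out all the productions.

TY → y; S → y; P → x; S → S X0; X0 → TY P; P → P S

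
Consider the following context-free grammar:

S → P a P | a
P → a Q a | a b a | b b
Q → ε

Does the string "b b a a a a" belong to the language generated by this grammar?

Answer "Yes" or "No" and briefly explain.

No - no valid derivation exists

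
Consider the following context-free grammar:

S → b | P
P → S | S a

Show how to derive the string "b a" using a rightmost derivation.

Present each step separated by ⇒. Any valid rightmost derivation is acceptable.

S ⇒ P ⇒ S a ⇒ b a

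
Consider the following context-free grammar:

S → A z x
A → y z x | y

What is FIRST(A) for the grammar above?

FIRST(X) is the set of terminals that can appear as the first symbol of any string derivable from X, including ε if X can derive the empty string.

We compute FIRST(A) using the standard algorithm.
FIRST(A) = {y}
FIRST(S) = {y}
Therefore, FIRST(A) = {y}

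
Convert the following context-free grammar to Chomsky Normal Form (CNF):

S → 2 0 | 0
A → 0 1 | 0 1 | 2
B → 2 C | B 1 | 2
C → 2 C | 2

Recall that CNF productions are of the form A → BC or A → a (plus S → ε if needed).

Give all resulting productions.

T2 → 2; T0 → 0; S → 0; T1 → 1; A → 2; B → 2; C → 2; S → T2 T0; A → T0 T1; A → T0 T1; B → T2 C; B → B T1; C → T2 C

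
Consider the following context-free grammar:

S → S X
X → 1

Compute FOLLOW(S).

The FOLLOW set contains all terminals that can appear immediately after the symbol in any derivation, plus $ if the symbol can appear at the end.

We compute FOLLOW(S) using the standard algorithm.
FOLLOW(S) starts with {$}.
FIRST(S) = {}
FIRST(X) = {1}
FOLLOW(S) = {$, 1}
FOLLOW(X) = {$, 1}
Therefore, FOLLOW(S) = {$, 1}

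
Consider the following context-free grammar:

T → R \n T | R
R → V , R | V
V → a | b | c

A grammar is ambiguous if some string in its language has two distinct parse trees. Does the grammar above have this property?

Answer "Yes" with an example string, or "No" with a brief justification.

No - the grammar is unambiguous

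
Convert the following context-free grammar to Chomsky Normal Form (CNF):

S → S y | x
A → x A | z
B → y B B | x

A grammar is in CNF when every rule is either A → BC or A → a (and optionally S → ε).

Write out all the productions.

TY → y; S → x; TX → x; A → z; B → x; S → S TY; A → TX A; B → TY X0; X0 → B B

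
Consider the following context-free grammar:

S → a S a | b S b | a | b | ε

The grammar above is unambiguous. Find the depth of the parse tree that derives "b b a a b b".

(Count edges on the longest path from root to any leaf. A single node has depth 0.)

4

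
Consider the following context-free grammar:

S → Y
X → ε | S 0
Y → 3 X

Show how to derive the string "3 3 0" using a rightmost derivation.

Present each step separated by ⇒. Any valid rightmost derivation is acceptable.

S ⇒ Y ⇒ 3 X ⇒ 3 S 0 ⇒ 3 Y 0 ⇒ 3 3 X 0 ⇒ 3 3 0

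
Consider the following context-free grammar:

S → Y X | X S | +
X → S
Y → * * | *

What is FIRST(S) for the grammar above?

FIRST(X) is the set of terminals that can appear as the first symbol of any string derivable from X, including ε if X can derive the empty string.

We compute FIRST(S) using the standard algorithm.
FIRST(S) = {*, +}
FIRST(X) = {*, +}
FIRST(Y) = {*}
Therefore, FIRST(S) = {*, +}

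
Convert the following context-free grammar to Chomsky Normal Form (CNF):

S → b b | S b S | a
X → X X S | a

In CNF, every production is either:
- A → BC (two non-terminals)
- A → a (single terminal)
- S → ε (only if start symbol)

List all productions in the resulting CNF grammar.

TB → b; S → a; X → a; S → TB TB; S → S X0; X0 → TB S; X → X X1; X1 → X S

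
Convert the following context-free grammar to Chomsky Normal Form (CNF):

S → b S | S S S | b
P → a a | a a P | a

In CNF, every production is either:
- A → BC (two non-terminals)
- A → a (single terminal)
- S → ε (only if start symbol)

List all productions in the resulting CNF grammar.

TB → b; S → b; TA → a; P → a; S → TB S; S → S X0; X0 → S S; P → TA TA; P → TA X1; X1 → TA P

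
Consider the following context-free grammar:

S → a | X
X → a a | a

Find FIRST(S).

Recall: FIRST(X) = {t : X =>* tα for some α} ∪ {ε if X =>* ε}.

We compute FIRST(S) using the standard algorithm.
FIRST(S) = {a}
FIRST(X) = {a}
Therefore, FIRST(S) = {a}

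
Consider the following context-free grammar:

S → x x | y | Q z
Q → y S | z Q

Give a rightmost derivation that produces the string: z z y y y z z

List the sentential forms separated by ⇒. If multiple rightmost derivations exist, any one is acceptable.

S ⇒ Q z ⇒ z Q z ⇒ z z Q z ⇒ z z y S z ⇒ z z y Q z z ⇒ z z y y S z z ⇒ z z y y y z z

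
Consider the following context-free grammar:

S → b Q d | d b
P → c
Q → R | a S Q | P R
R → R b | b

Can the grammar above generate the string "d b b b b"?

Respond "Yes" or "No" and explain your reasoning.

No - no valid derivation exists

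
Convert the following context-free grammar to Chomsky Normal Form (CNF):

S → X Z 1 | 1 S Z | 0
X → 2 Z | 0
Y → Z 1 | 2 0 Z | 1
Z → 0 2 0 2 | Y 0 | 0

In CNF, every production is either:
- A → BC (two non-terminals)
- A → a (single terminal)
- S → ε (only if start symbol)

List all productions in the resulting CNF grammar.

T1 → 1; S → 0; T2 → 2; X → 0; T0 → 0; Y → 1; Z → 0; S → X X0; X0 → Z T1; S → T1 X1; X1 → S Z; X → T2 Z; Y → Z T1; Y → T2 X2; X2 → T0 Z; Z → T0 X3; X3 → T2 X4; X4 → T0 T2; Z → Y T0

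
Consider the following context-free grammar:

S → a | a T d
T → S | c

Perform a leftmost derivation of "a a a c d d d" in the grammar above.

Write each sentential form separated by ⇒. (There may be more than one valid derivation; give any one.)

S ⇒ a T d ⇒ a S d ⇒ a a T d d ⇒ a a S d d ⇒ a a a T d d d ⇒ a a a c d d d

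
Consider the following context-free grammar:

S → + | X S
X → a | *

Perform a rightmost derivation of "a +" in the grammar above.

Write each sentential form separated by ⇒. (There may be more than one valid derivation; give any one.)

S ⇒ X S ⇒ X + ⇒ a +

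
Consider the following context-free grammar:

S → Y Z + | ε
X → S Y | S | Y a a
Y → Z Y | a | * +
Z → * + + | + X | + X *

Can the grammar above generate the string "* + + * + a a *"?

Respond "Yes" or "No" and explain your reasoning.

No - no valid derivation exists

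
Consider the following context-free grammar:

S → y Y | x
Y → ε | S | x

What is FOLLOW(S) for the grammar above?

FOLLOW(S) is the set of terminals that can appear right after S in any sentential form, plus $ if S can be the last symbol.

We compute FOLLOW(S) using the standard algorithm.
FOLLOW(S) starts with {$}.
FIRST(S) = {x, y}
FIRST(Y) = {x, y, ε}
FOLLOW(S) = {$}
FOLLOW(Y) = {$}
Therefore, FOLLOW(S) = {$}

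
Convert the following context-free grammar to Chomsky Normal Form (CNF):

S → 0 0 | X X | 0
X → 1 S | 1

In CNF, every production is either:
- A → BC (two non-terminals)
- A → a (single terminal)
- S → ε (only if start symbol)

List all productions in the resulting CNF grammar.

T0 → 0; S → 0; T1 → 1; X → 1; S → T0 T0; S → X X; X → T1 S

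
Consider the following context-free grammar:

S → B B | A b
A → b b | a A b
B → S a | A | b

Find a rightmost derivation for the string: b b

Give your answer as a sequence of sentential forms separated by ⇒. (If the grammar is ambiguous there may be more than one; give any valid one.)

S ⇒ B B ⇒ B b ⇒ b b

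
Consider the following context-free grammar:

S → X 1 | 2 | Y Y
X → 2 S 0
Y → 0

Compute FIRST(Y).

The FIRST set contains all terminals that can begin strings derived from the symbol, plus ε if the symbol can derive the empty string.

We compute FIRST(Y) using the standard algorithm.
FIRST(S) = {0, 2}
FIRST(X) = {2}
FIRST(Y) = {0}
Therefore, FIRST(Y) = {0}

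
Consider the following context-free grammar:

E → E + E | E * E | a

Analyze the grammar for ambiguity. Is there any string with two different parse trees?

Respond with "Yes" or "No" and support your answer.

Yes - the string 'a + a + a + a + a + a' has two distinct parse trees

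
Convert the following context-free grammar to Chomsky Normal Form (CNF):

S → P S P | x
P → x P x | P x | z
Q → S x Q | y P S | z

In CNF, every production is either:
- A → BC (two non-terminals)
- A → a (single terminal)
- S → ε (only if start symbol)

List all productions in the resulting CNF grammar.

S → x; TX → x; P → z; TY → y; Q → z; S → P X0; X0 → S P; P → TX X1; X1 → P TX; P → P TX; Q → S X2; X2 → TX Q; Q → TY X3; X3 → P S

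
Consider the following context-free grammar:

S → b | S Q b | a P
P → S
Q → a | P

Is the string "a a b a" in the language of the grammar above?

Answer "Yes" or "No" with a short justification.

No - no valid derivation exists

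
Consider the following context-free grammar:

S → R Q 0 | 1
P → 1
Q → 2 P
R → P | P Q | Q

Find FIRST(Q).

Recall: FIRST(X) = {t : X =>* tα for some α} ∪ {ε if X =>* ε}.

We compute FIRST(Q) using the standard algorithm.
FIRST(P) = {1}
FIRST(Q) = {2}
FIRST(R) = {1, 2}
FIRST(S) = {1, 2}
Therefore, FIRST(Q) = {2}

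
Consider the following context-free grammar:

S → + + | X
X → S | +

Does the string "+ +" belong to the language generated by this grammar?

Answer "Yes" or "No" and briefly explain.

Yes - a valid derivation exists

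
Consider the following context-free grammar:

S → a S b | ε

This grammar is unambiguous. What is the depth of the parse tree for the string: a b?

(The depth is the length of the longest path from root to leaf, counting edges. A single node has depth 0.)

2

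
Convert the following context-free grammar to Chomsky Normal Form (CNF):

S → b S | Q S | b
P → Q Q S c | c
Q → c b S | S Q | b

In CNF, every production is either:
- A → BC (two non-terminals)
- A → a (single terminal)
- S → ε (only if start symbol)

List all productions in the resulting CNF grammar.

TB → b; S → b; TC → c; P → c; Q → b; S → TB S; S → Q S; P → Q X0; X0 → Q X1; X1 → S TC; Q → TC X2; X2 → TB S; Q → S Q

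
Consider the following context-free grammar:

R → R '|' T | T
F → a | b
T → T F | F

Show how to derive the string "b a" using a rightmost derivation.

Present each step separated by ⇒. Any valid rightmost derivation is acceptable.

R ⇒ T ⇒ T F ⇒ T a ⇒ F a ⇒ b a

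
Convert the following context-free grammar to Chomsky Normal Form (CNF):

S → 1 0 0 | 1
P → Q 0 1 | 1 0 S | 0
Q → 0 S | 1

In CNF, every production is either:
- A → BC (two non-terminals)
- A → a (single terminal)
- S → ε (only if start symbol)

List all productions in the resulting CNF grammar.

T1 → 1; T0 → 0; S → 1; P → 0; Q → 1; S → T1 X0; X0 → T0 T0; P → Q X1; X1 → T0 T1; P → T1 X2; X2 → T0 S; Q → T0 S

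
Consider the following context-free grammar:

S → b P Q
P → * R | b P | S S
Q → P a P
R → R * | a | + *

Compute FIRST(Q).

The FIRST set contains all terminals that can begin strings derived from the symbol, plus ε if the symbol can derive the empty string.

We compute FIRST(Q) using the standard algorithm.
FIRST(P) = {*, b}
FIRST(Q) = {*, b}
FIRST(R) = {+, a}
FIRST(S) = {b}
Therefore, FIRST(Q) = {*, b}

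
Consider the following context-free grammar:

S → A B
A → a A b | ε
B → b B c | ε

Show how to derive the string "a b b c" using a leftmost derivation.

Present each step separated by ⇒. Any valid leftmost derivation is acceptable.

S ⇒ A B ⇒ a A b B ⇒ a b B ⇒ a b b B c ⇒ a b b c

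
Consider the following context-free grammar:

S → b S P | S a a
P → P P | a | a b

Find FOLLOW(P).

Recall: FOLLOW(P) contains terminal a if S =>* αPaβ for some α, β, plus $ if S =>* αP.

We compute FOLLOW(P) using the standard algorithm.
FOLLOW(S) starts with {$}.
FIRST(P) = {a}
FIRST(S) = {b}
FOLLOW(P) = {$, a}
FOLLOW(S) = {$, a}
Therefore, FOLLOW(P) = {$, a}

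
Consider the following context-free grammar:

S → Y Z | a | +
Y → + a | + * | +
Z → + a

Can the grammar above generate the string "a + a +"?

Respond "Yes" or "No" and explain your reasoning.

No - no valid derivation exists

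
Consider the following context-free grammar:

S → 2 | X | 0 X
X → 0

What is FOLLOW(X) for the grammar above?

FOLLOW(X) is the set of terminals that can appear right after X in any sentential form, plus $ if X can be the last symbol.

We compute FOLLOW(X) using the standard algorithm.
FOLLOW(S) starts with {$}.
FIRST(S) = {0, 2}
FIRST(X) = {0}
FOLLOW(S) = {$}
FOLLOW(X) = {$}
Therefore, FOLLOW(X) = {$}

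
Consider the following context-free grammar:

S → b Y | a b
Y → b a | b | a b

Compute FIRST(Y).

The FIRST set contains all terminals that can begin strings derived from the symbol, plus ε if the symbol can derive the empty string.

We compute FIRST(Y) using the standard algorithm.
FIRST(S) = {a, b}
FIRST(Y) = {a, b}
Therefore, FIRST(Y) = {a, b}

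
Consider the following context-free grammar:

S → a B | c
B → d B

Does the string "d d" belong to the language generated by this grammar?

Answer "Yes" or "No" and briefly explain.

No - no valid derivation exists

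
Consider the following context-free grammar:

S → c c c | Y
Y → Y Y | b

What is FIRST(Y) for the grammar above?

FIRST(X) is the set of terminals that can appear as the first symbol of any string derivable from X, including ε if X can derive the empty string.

We compute FIRST(Y) using the standard algorithm.
FIRST(S) = {b, c}
FIRST(Y) = {b}
Therefore, FIRST(Y) = {b}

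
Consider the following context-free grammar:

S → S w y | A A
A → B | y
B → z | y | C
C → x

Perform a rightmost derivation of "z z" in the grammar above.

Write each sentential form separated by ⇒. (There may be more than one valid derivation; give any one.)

S ⇒ A A ⇒ A B ⇒ A z ⇒ B z ⇒ z z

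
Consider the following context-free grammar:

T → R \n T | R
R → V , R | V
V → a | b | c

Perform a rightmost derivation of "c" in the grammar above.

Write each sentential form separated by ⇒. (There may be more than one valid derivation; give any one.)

T ⇒ R ⇒ V ⇒ c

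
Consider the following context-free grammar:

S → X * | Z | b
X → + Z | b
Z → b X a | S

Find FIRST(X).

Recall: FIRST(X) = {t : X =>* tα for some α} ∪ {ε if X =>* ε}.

We compute FIRST(X) using the standard algorithm.
FIRST(S) = {+, b}
FIRST(X) = {+, b}
FIRST(Z) = {+, b}
Therefore, FIRST(X) = {+, b}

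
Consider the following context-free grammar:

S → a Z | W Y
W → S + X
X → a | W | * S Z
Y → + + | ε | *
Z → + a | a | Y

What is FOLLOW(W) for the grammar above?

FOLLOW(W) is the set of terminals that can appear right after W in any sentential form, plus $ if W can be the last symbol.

We compute FOLLOW(W) using the standard algorithm.
FOLLOW(S) starts with {$}.
FIRST(S) = {a}
FIRST(W) = {a}
FIRST(X) = {*, a}
FIRST(Y) = {*, +, ε}
FIRST(Z) = {*, +, a, ε}
FOLLOW(S) = {$, *, +, a}
FOLLOW(W) = {$, *, +, a}
FOLLOW(X) = {$, *, +, a}
FOLLOW(Y) = {$, *, +, a}
FOLLOW(Z) = {$, *, +, a}
Therefore, FOLLOW(W) = {$, *, +, a}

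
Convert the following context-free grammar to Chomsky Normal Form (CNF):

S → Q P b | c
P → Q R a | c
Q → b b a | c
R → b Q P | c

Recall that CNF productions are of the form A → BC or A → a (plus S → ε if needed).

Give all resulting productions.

TB → b; S → c; TA → a; P → c; Q → c; R → c; S → Q X0; X0 → P TB; P → Q X1; X1 → R TA; Q → TB X2; X2 → TB TA; R → TB X3; X3 → Q P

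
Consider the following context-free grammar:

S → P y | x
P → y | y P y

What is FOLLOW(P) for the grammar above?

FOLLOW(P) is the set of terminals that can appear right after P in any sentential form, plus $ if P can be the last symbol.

We compute FOLLOW(P) using the standard algorithm.
FOLLOW(S) starts with {$}.
FIRST(P) = {y}
FIRST(S) = {x, y}
FOLLOW(P) = {y}
FOLLOW(S) = {$}
Therefore, FOLLOW(P) = {y}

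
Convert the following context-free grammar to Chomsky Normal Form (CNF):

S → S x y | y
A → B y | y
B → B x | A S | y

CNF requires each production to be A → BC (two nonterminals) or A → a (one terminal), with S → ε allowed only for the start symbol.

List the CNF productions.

TX → x; TY → y; S → y; A → y; B → y; S → S X0; X0 → TX TY; A → B TY; B → B TX; B → A S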